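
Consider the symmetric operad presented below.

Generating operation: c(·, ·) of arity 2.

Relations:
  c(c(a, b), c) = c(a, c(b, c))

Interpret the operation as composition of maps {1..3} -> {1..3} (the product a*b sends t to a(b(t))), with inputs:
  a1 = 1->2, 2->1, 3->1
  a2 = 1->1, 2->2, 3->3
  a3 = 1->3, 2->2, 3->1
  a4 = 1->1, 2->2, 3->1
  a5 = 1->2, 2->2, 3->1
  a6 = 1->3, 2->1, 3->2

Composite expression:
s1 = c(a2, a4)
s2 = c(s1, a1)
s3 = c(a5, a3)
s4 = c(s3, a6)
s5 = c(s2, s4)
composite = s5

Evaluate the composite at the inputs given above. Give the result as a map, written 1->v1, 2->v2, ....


c(a2, a4) = 1->1, 2->2, 3->1
c(c(a2, a4), a1) = 1->2, 2->1, 3->1
c(a5, a3) = 1->1, 2->2, 3->2
c(c(a5, a3), a6) = 1->2, 2->1, 3->2
c(c(c(a2, a4), a1), c(c(a5, a3), a6)) = 1->1, 2->2, 3->1

1->1, 2->2, 3->1


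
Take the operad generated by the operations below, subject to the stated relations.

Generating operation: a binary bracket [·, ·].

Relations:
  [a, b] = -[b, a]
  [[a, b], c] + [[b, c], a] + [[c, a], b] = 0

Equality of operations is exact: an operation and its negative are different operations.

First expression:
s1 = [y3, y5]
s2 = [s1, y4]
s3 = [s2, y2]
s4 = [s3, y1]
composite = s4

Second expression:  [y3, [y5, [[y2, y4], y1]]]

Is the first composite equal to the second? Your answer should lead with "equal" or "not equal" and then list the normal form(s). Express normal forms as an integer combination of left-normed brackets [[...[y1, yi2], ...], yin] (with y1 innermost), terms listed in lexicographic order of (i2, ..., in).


The first expression reduces to [[[[y1, y2], y3], y5], y4] - [[[[y1, y2], y4], y3], y5] + [[[[y1, y2], y4], y5], y3] - [[[[y1, y2], y5], y3], y4] - [[[[y1, y3], y5], y4], y2] + [[[[y1, y4], y3], y5], y2] - [[[[y1, y4], y5], y3], y2] + [[[[y1, y5], y3], y4], y2]
The second expression reduces to -[[[[y1, y2], y4], y5], y3] + [[[[y1, y4], y2], y5], y3]
They disagree, so not equal.

not equal: they reduce to [[[[y1, y2], y3], y5], y4] - [[[[y1, y2], y4], y3], y5] + [[[[y1, y2], y4], y5], y3] - [[[[y1, y2], y5], y3], y4] - [[[[y1, y3], y5], y4], y2] + [[[[y1, y4], y3], y5], y2] - [[[[y1, y4], y5], y3], y2] + [[[[y1, y5], y3], y4], y2] and -[[[[y1, y2], y4], y5], y3] + [[[[y1, y4], y2], y5], y3]


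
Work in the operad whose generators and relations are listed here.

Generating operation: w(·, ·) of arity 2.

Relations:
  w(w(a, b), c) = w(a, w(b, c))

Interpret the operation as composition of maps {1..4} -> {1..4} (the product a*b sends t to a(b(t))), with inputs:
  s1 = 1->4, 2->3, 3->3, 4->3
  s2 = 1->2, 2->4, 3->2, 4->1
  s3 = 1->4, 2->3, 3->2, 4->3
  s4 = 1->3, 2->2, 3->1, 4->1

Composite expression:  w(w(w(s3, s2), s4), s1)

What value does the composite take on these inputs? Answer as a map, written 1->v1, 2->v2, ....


1->3, 2->3, 3->3, 4->3


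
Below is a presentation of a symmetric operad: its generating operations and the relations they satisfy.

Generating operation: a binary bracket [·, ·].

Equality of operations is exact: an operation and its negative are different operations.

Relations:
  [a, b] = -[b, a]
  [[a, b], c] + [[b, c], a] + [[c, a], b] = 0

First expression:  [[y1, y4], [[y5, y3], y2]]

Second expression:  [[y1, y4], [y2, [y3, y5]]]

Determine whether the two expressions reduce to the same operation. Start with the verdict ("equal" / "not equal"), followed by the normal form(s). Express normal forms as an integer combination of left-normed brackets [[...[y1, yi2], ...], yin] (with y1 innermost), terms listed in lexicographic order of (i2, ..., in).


equal; the common form is [[[[y1, y4], y2], y3], y5] - [[[[y1, y4], y2], y5], y3] - [[[[y1, y4], y3], y5], y2] + [[[[y1, y4], y5], y3], y2]

The first expression, normalized: [[[[y1, y4], y2], y3], y5] - [[[[y1, y4], y2], y5], y3] - [[[[y1, y4], y3], y5], y2] + [[[[y1, y4], y5], y3], y2]
The second expression, normalized: [[[[y1, y4], y2], y3], y5] - [[[[y1, y4], y2], y5], y3] - [[[[y1, y4], y3], y5], y2] + [[[[y1, y4], y5], y3], y2]
Both agree, so they are equal.


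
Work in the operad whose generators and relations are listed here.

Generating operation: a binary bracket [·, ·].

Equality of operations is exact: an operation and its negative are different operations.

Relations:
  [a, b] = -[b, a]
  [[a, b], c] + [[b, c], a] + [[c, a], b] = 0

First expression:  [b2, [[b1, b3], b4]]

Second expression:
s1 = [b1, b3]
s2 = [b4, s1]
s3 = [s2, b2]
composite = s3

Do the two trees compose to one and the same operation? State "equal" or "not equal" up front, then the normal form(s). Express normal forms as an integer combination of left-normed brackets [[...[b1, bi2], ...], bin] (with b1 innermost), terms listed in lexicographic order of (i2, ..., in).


equal — both sides give -[[[b1, b3], b4], b2]

The first expression, normalized: -[[[b1, b3], b4], b2]
The second expression, normalized: -[[[b1, b3], b4], b2]
Identical normal forms: equal.


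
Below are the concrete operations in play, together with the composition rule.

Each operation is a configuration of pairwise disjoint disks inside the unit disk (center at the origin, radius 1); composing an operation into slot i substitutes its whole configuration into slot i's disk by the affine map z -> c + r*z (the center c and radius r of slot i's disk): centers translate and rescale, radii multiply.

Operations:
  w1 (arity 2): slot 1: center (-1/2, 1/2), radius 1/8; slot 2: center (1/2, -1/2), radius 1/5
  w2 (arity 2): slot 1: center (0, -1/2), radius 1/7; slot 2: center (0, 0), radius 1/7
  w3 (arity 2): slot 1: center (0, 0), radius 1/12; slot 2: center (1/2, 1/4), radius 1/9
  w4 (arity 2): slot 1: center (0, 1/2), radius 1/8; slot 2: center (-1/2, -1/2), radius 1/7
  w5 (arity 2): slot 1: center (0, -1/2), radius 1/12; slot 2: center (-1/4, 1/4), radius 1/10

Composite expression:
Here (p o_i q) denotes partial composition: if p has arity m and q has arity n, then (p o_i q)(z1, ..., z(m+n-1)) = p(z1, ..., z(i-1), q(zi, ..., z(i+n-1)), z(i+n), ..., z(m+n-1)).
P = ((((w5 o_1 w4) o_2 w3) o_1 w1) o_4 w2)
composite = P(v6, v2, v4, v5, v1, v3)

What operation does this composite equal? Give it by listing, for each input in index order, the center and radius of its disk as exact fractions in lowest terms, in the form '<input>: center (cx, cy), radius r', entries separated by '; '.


Each v-disk chains the slot maps above it in w5; radii multiply.
input v6: composing its 3 substitution steps yields center (-1/192, -29/64), radius 1/768
input v2: composing its 3 substitution steps yields center (1/192, -89/192), radius 1/480
input v4: composing its 3 substitution steps yields center (-1/24, -13/24), radius 1/1008
input v5: composing its 4 substitution steps yields center (-1/28, -233/432), radius 1/5292
input v1: composing its 4 substitution steps yields center (-1/28, -181/336), radius 1/5292
input v3: composing its 1 substitution step yields center (-1/4, 1/4), radius 1/10

v1: center (-1/28, -181/336), radius 1/5292; v2: center (1/192, -89/192), radius 1/480; v3: center (-1/4, 1/4), radius 1/10; v4: center (-1/24, -13/24), radius 1/1008; v5: center (-1/28, -233/432), radius 1/5292; v6: center (-1/192, -29/64), radius 1/768


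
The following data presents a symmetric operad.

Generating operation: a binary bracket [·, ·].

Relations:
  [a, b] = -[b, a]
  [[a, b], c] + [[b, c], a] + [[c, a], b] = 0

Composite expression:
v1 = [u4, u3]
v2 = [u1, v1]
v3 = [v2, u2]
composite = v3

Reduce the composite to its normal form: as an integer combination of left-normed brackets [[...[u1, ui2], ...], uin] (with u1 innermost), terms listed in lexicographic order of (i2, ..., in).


-[[[u1, u3], u4], u2] + [[[u1, u4], u3], u2]

A multilinear Lie element is pinned by u1-initial words (u1 innermost).
Composite bracket: [[u1, [u4, u3]], u2]
Applying ab - ba throughout gives 8 signed words (2^3 = 8).
The u1-initial words carry the normal form:
  the word u1u3u4u2 carries sign -1 and contributes -[[[u1, u3], u4], u2]
  the word u1u4u3u2 carries sign +1 and contributes +[[[u1, u4], u3], u2]


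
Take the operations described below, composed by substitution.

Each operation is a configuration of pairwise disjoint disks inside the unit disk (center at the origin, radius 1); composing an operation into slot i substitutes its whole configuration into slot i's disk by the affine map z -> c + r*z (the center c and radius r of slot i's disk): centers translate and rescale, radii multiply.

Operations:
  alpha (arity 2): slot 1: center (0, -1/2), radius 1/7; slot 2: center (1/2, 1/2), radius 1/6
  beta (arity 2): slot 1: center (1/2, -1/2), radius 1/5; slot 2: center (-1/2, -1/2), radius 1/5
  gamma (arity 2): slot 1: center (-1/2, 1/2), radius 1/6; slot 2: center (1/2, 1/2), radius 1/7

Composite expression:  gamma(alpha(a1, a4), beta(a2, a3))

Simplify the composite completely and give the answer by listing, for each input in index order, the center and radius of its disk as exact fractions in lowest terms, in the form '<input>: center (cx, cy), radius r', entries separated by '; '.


a1: center (-1/2, 5/12), radius 1/42; a2: center (4/7, 3/7), radius 1/35; a3: center (3/7, 3/7), radius 1/35; a4: center (-5/12, 7/12), radius 1/36

Only the slot chain above each a matters under gamma; compose those maps.
for a1, the 2-step affine chain lands on center (-1/2, 5/12), radius 1/42
for a4, the 2-step affine chain lands on center (-5/12, 7/12), radius 1/36
for a2, the 2-step affine chain lands on center (4/7, 3/7), radius 1/35
for a3, the 2-step affine chain lands on center (3/7, 3/7), radius 1/35


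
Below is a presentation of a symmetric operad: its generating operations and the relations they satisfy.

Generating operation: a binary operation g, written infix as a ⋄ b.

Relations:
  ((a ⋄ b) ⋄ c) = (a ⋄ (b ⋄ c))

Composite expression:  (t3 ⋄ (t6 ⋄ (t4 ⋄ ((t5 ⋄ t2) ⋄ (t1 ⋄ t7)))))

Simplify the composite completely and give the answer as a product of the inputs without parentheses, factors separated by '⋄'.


t3 ⋄ t6 ⋄ t4 ⋄ t5 ⋄ t2 ⋄ t1 ⋄ t7

All parenthesizations of g agree; list the t-inputs left to right.
(t5 ⋄ t2) collapses to t5 ⋄ t2
(t1 ⋄ t7) collapses to t1 ⋄ t7
((t5 ⋄ t2) ⋄ (t1 ⋄ t7)) collapses to t5 ⋄ t2 ⋄ t1 ⋄ t7
(t4 ⋄ ((t5 ⋄ t2) ⋄ (t1 ⋄ t7))) collapses to t4 ⋄ t5 ⋄ t2 ⋄ t1 ⋄ t7
(t6 ⋄ (t4 ⋄ ((t5 ⋄ t2) ⋄ (t1 ⋄ t7)))) collapses to t6 ⋄ t4 ⋄ t5 ⋄ t2 ⋄ t1 ⋄ t7
(t3 ⋄ (t6 ⋄ (t4 ⋄ ((t5 ⋄ t2) ⋄ (t1 ⋄ t7))))) collapses to t3 ⋄ t6 ⋄ t4 ⋄ t5 ⋄ t2 ⋄ t1 ⋄ t7


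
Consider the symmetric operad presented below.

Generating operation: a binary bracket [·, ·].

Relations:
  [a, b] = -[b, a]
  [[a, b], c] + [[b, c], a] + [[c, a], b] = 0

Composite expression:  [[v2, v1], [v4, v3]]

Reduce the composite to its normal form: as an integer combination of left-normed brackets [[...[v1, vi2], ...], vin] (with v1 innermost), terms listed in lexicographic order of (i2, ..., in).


A multilinear Lie element is pinned by v1-initial words (v1 innermost).
Composite bracket: [[v2, v1], [v4, v3]]
Expanding via [a, b] = ab - ba: 8 signed words (2^3 = 8).
Collect the words opening with v1:
  word v1v2v3v4 has sign +1, contributing +[[[v1, v2], v3], v4]
  word v1v2v4v3 has sign -1, contributing -[[[v1, v2], v4], v3]

[[[v1, v2], v3], v4] - [[[v1, v2], v4], v3]


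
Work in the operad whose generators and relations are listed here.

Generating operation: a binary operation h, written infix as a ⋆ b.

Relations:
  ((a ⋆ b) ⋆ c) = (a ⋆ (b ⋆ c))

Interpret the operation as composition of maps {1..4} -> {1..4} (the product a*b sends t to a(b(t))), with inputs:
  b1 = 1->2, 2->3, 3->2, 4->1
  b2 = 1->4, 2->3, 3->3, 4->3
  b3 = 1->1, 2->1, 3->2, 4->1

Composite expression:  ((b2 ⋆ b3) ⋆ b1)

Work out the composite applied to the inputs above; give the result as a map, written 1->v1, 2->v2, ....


1->4, 2->3, 3->4, 4->4

(b2 ⋆ b3) = 1->4, 2->4, 3->3, 4->4
((b2 ⋆ b3) ⋆ b1) = 1->4, 2->3, 3->4, 4->4


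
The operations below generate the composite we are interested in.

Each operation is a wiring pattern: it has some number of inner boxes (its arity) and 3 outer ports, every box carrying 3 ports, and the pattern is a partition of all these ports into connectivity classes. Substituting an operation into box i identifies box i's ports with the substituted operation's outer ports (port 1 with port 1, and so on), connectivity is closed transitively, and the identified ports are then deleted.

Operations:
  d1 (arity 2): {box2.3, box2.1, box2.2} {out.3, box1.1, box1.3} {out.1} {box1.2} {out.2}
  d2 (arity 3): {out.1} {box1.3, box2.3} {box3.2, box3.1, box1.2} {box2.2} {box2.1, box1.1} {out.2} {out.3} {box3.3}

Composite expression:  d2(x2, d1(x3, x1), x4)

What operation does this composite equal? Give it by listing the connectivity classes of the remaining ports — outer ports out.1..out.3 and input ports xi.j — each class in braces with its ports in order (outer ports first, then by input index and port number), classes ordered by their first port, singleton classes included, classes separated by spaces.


Treat the ports identified at d2 as solder joints: merge, then drop.
the subtree at d1 composes to {out.1} {out.2} {out.3, x3.1, x3.3} {x1.1, x1.2, x1.3} {x3.2} on (x3, x1); out.j = own outer ports
the subtree at d2 composes to {out.1} {out.2} {out.3} {x1.1, x1.2, x1.3} {x2.1} {x2.2, x4.1, x4.2} {x2.3, x3.1, x3.3} {x3.2} {x4.3} on (x2, x3, x1, x4); out.j = own outer ports

{out.1} {out.2} {out.3} {x1.1, x1.2, x1.3} {x2.1} {x2.2, x4.1, x4.2} {x2.3, x3.1, x3.3} {x3.2} {x4.3}


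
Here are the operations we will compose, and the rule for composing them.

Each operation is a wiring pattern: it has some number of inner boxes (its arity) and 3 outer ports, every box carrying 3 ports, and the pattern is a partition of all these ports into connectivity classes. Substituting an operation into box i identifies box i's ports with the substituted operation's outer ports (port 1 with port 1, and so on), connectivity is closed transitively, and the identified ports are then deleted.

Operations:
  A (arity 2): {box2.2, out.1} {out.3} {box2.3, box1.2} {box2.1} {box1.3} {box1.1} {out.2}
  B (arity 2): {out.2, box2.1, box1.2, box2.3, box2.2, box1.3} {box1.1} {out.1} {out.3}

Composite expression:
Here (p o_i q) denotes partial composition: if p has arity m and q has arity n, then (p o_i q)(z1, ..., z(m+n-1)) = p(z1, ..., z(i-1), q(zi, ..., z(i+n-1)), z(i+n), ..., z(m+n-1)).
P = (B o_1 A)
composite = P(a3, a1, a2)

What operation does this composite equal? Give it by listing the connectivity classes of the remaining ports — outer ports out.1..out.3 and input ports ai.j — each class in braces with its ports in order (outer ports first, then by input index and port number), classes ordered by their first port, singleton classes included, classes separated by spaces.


{out.1} {out.2, a2.1, a2.2, a2.3} {out.3} {a1.1} {a1.2} {a1.3, a3.2} {a3.1} {a3.3}


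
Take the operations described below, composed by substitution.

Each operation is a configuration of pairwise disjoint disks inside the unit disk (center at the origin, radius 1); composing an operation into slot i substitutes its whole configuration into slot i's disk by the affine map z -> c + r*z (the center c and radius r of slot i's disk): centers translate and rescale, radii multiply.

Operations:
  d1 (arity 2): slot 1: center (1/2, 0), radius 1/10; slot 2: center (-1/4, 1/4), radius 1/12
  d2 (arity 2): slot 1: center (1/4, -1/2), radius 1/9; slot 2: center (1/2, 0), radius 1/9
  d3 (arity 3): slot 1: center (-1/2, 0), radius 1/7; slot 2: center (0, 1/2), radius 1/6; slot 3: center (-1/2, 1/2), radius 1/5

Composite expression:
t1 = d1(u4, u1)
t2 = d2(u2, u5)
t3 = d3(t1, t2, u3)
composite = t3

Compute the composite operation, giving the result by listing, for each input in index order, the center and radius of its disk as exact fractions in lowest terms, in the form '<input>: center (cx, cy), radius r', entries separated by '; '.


Affine substitution under d3: radii multiply and u-centers shift.
input u4: composing its 2 substitution steps yields center (-3/7, 0), radius 1/70
input u1: composing its 2 substitution steps yields center (-15/28, 1/28), radius 1/84
input u2: composing its 2 substitution steps yields center (1/24, 5/12), radius 1/54
input u5: composing its 2 substitution steps yields center (1/12, 1/2), radius 1/54
input u3: composing its 1 substitution step yields center (-1/2, 1/2), radius 1/5

u1: center (-15/28, 1/28), radius 1/84; u2: center (1/24, 5/12), radius 1/54; u3: center (-1/2, 1/2), radius 1/5; u4: center (-3/7, 0), radius 1/70; u5: center (1/12, 1/2), radius 1/54


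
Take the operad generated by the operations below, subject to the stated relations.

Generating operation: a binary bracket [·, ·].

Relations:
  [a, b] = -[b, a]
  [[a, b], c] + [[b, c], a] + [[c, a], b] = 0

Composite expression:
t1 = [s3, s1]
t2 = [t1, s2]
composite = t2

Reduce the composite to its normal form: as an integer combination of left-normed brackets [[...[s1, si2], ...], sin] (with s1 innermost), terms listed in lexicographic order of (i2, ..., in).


-[[s1, s3], s2]

A multilinear Lie element is pinned by s1-initial words (s1 innermost).
Composite bracket: [[s3, s1], s2]
Each bracket splits as ab - ba, giving 4 signed words (2^2 = 4).
Words beginning with s1 determine it all:
  word s1s3s2 has sign -1, contributing -[[s1, s3], s2]


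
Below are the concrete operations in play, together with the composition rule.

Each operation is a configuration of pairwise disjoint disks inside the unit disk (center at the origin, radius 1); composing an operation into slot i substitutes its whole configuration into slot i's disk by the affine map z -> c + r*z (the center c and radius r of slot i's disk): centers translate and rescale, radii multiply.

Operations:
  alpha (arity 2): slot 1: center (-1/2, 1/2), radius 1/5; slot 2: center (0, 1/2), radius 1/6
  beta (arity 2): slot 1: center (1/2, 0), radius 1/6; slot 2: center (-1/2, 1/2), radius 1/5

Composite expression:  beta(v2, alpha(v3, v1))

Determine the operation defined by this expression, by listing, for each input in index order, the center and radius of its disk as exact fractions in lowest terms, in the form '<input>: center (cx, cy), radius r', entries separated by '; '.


v1: center (-1/2, 3/5), radius 1/30; v2: center (1/2, 0), radius 1/6; v3: center (-3/5, 3/5), radius 1/25

Below beta, radii multiply path by path; the v-disk centers shift.
v2 passes through 1 substitution, ending at center (1/2, 0), radius 1/6
v3 passes through 2 substitutions, ending at center (-3/5, 3/5), radius 1/25
v1 passes through 2 substitutions, ending at center (-1/2, 3/5), radius 1/30


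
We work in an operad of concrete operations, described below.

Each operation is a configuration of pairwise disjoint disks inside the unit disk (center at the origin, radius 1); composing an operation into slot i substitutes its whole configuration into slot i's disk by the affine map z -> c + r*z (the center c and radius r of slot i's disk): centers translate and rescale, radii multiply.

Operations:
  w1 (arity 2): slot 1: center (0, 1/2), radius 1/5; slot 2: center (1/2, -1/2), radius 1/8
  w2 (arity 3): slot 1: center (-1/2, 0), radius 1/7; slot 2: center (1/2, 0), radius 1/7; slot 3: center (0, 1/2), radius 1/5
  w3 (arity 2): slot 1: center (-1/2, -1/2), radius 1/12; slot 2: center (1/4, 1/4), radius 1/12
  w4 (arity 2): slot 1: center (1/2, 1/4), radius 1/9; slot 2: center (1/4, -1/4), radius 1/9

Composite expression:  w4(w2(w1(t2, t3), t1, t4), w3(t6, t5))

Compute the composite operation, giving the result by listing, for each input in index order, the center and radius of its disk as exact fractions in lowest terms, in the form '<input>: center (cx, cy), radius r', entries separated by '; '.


t1: center (5/9, 1/4), radius 1/63; t2: center (4/9, 65/252), radius 1/315; t3: center (19/42, 61/252), radius 1/504; t4: center (1/2, 11/36), radius 1/45; t5: center (5/18, -2/9), radius 1/108; t6: center (7/36, -11/36), radius 1/108

Follow each t-input down from w4: c' goes to c + r*c', radius to r*r'.
t2 passes through 3 substitutions, ending at center (4/9, 65/252), radius 1/315
t3 passes through 3 substitutions, ending at center (19/42, 61/252), radius 1/504
t1 passes through 2 substitutions, ending at center (5/9, 1/4), radius 1/63
t4 passes through 2 substitutions, ending at center (1/2, 11/36), radius 1/45
t6 passes through 2 substitutions, ending at center (7/36, -11/36), radius 1/108
t5 passes through 2 substitutions, ending at center (5/18, -2/9), radius 1/108


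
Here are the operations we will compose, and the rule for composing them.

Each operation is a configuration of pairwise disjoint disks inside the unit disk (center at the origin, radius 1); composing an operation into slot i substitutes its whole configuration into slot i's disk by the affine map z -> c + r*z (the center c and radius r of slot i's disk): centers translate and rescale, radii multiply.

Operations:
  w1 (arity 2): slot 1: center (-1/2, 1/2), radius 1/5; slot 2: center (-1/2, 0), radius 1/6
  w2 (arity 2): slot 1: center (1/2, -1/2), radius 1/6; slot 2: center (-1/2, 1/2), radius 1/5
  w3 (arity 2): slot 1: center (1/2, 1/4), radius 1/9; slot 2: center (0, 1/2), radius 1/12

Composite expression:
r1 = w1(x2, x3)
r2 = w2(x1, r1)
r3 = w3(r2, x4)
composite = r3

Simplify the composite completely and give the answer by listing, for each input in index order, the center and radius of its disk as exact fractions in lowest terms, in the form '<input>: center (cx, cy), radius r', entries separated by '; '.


Follow each x-input down from w3: c' goes to c + r*c', radius to r*r'.
for x1, the 2-step affine chain lands on center (5/9, 7/36), radius 1/54
for x2, the 3-step affine chain lands on center (13/30, 19/60), radius 1/225
for x3, the 3-step affine chain lands on center (13/30, 11/36), radius 1/270
for x4, the 1-step affine chain lands on center (0, 1/2), radius 1/12

x1: center (5/9, 7/36), radius 1/54; x2: center (13/30, 19/60), radius 1/225; x3: center (13/30, 11/36), radius 1/270; x4: center (0, 1/2), radius 1/12


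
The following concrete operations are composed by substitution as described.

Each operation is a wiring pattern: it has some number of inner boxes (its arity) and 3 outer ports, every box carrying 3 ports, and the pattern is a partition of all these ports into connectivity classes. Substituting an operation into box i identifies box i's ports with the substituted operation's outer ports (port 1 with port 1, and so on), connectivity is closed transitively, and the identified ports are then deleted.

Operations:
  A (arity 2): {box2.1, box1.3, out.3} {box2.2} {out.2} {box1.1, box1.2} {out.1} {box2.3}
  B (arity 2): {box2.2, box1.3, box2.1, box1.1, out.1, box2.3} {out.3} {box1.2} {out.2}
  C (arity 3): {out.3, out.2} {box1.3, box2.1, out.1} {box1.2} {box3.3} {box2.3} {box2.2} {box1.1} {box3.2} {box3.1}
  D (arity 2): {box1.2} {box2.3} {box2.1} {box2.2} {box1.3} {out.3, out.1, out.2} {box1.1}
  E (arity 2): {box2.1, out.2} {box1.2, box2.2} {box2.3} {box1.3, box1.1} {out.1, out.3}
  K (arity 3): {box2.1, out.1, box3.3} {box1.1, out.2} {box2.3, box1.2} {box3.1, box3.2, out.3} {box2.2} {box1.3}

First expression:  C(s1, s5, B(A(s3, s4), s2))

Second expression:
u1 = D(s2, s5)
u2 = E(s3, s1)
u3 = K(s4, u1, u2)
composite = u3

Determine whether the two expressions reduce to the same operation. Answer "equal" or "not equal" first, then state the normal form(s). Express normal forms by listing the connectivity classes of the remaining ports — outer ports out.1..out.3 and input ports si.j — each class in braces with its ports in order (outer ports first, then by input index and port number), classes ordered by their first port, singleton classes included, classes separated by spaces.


The first composite normalizes to {out.1, s1.3, s5.1} {out.2, out.3} {s1.1} {s1.2} {s2.1, s2.2, s2.3, s3.3, s4.1} {s3.1, s3.2} {s4.2} {s4.3} {s5.2} {s5.3}
The second composite normalizes to {out.1, out.3, s1.1, s4.2} {out.2, s4.1} {s1.2, s3.2} {s1.3} {s2.1} {s2.2} {s2.3} {s3.1, s3.3} {s4.3} {s5.1} {s5.2} {s5.3}
The normal forms differ: not equal.

not equal: they reduce to {out.1, s1.3, s5.1} {out.2, out.3} {s1.1} {s1.2} {s2.1, s2.2, s2.3, s3.3, s4.1} {s3.1, s3.2} {s4.2} {s4.3} {s5.2} {s5.3} and {out.1, out.3, s1.1, s4.2} {out.2, s4.1} {s1.2, s3.2} {s1.3} {s2.1} {s2.2} {s2.3} {s3.1, s3.3} {s4.3} {s5.1} {s5.2} {s5.3}


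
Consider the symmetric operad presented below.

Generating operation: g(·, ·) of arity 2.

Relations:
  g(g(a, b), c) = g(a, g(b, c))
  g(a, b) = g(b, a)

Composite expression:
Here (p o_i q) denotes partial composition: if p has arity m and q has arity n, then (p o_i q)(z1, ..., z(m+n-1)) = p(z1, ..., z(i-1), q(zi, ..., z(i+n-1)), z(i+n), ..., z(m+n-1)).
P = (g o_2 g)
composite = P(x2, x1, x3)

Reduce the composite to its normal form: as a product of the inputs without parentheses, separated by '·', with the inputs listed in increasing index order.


x1 · x2 · x3

Any arrangement under g is one operation, so sort the x-inputs.
g(x1, x3) spells out as x1 · x3
g(x2, g(x1, x3)) spells out as x2 · x1 · x3
the factors in increasing index order: x1 · x2 · x3


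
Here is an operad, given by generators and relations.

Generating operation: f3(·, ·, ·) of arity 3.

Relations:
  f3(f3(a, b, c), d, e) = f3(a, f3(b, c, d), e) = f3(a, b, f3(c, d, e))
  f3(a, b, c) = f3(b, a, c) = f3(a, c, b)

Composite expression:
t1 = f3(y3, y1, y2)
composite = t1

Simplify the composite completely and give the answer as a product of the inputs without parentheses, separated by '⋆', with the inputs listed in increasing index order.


y1 ⋆ y2 ⋆ y3

With f3 associative and commutative, the y-input set is all that matters.
f3(y3, y1, y2) reduces to y3 ⋆ y1 ⋆ y2
putting the inputs in ascending order: y1 ⋆ y2 ⋆ y3


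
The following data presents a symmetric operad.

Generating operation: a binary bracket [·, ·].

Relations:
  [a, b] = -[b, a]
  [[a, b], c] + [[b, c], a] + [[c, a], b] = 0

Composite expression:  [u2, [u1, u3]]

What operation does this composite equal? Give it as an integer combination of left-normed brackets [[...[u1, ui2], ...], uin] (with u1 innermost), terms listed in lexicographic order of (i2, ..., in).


-[[u1, u3], u2]

Expand each bracket as ab - ba; the u1-initial words give the coefficients.
Composite bracket: [u2, [u1, u3]]
Applying ab - ba throughout gives 4 signed words (2^2 = 4).
Coefficients come from the u1-initial words:
  u1u3u2 (sign -1) contributes -[[u1, u3], u2]


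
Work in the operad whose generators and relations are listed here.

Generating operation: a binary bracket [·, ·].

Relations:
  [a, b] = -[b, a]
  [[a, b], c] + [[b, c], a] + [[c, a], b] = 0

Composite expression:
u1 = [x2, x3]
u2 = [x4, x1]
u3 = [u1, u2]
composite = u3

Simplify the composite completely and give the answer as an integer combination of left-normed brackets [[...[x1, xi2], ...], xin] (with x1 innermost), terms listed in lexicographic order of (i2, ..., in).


[[[x1, x4], x2], x3] - [[[x1, x4], x3], x2]

Left-normed coefficients sit on the x1-initial expansion words.
Composite bracket: [[x2, x3], [x4, x1]]
Applying ab - ba throughout gives 8 signed words (2^3 = 8).
Coefficients come from the x1-initial words:
  x1x4x2x3 (sign +1) contributes +[[[x1, x4], x2], x3]
  x1x4x3x2 (sign -1) contributes -[[[x1, x4], x3], x2]


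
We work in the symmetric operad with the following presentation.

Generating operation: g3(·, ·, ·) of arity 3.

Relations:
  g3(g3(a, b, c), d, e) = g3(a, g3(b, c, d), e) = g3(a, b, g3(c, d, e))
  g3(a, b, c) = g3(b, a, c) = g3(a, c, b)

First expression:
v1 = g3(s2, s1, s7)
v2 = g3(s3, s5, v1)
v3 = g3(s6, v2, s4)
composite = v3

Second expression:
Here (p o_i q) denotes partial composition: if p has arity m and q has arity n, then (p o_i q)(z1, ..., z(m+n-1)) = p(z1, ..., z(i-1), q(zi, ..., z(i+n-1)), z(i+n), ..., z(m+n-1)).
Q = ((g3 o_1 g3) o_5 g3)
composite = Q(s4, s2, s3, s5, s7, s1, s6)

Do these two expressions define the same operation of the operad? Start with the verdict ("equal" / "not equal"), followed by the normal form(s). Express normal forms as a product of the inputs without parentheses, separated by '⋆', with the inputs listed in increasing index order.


equal; the common form is s1 ⋆ s2 ⋆ s3 ⋆ s4 ⋆ s5 ⋆ s6 ⋆ s7

In normal form, the first expression is s1 ⋆ s2 ⋆ s3 ⋆ s4 ⋆ s5 ⋆ s6 ⋆ s7
In normal form, the second expression is s1 ⋆ s2 ⋆ s3 ⋆ s4 ⋆ s5 ⋆ s6 ⋆ s7
One common form — equal.


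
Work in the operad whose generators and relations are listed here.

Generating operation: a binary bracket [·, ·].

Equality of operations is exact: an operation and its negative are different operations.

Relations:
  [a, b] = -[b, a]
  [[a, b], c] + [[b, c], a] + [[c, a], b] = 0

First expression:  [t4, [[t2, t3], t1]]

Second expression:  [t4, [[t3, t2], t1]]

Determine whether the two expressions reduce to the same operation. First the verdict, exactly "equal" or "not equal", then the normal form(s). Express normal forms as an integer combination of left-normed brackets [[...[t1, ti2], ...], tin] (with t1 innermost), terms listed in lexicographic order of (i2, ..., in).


not equal: they reduce to [[[t1, t2], t3], t4] - [[[t1, t3], t2], t4] and -[[[t1, t2], t3], t4] + [[[t1, t3], t2], t4]

The first expression, normalized: [[[t1, t2], t3], t4] - [[[t1, t3], t2], t4]
The second expression, normalized: -[[[t1, t2], t3], t4] + [[[t1, t3], t2], t4]
No match — not equal.


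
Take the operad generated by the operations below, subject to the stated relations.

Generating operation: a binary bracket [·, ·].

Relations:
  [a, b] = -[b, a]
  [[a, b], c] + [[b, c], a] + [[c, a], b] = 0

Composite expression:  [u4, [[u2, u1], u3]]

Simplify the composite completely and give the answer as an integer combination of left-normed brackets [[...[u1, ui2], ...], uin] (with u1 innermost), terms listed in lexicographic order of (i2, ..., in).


[[[u1, u2], u3], u4]

A multilinear Lie element is pinned by u1-initial words (u1 innermost).
Composite bracket: [u4, [[u2, u1], u3]]
Full expansion: 8 signed words from ab - ba (2^3 = 8).
Coefficients come from the u1-initial words:
  from u1u2u3u4, sign +1: term +[[[u1, u2], u3], u4]


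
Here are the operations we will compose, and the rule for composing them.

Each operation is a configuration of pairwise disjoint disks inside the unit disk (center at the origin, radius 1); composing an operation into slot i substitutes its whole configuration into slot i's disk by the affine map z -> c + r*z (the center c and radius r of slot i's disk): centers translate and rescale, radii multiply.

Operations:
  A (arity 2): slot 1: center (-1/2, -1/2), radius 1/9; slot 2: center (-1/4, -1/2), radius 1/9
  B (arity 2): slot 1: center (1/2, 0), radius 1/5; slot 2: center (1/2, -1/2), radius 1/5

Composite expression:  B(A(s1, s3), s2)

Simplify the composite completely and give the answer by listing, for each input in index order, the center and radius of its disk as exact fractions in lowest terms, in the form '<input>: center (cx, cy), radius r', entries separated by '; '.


s1: center (2/5, -1/10), radius 1/45; s2: center (1/2, -1/2), radius 1/5; s3: center (9/20, -1/10), radius 1/45

Follow each s-input down from B: c' goes to c + r*c', radius to r*r'.
for s1, the 2-step affine chain lands on center (2/5, -1/10), radius 1/45
for s3, the 2-step affine chain lands on center (9/20, -1/10), radius 1/45
for s2, the 1-step affine chain lands on center (1/2, -1/2), radius 1/5


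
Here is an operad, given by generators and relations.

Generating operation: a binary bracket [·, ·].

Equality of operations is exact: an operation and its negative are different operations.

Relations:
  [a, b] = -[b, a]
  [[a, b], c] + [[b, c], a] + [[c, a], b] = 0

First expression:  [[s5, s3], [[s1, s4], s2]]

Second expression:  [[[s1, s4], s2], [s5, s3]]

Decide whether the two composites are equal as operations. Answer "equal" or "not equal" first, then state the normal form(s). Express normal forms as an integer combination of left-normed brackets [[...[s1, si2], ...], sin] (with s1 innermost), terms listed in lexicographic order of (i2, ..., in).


not equal: they reduce to [[[[s1, s4], s2], s3], s5] - [[[[s1, s4], s2], s5], s3] and -[[[[s1, s4], s2], s3], s5] + [[[[s1, s4], s2], s5], s3]


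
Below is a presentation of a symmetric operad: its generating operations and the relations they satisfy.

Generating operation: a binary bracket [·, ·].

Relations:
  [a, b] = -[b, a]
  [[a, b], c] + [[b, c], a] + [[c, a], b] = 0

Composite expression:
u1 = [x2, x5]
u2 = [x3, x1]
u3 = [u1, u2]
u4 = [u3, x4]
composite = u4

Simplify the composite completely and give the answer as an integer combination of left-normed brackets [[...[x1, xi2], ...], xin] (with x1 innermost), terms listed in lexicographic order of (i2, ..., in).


[[[[x1, x3], x2], x5], x4] - [[[[x1, x3], x5], x2], x4]

Left-normed coefficients sit on the x1-initial expansion words.
Composite bracket: [[[x2, x5], [x3, x1]], x4]
Under [a, b] = ab - ba we get 16 signed associative words (2^4 = 16).
Keep just the words that open with x1:
  sign of x1x3x2x5x4 is +1, so it contributes +[[[[x1, x3], x2], x5], x4]
  sign of x1x3x5x2x4 is -1, so it contributes -[[[[x1, x3], x5], x2], x4]


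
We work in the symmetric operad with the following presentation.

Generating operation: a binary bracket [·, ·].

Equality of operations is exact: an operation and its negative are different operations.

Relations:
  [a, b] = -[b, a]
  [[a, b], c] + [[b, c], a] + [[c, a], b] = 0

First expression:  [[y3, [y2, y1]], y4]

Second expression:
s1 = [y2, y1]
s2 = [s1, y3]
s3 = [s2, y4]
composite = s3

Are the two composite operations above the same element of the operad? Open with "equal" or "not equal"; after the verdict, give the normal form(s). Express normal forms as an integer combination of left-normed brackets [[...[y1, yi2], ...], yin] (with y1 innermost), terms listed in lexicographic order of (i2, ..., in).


not equal: they reduce to [[[y1, y2], y3], y4] and -[[[y1, y2], y3], y4]

Reducing the first expression gives [[[y1, y2], y3], y4]
Reducing the second expression gives -[[[y1, y2], y3], y4]
Distinct normal forms: not equal.


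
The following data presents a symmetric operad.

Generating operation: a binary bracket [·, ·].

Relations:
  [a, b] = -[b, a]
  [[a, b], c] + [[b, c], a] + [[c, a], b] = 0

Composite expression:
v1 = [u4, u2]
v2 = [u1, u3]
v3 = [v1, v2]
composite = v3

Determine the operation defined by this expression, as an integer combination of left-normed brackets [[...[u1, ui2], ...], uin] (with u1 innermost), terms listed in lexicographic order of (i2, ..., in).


[[[u1, u3], u2], u4] - [[[u1, u3], u4], u2]

Antisymmetry and Jacobi reduce to u1-anchored left-normed brackets.
Composite bracket: [[u4, u2], [u1, u3]]
The bracket unfolds into 8 signed words via [a, b] = ab - ba (2^3 = 8).
Coefficients come from the u1-initial words:
  u1u3u2u4 appears with sign +1, giving the term +[[[u1, u3], u2], u4]
  u1u3u4u2 appears with sign -1, giving the term -[[[u1, u3], u4], u2]


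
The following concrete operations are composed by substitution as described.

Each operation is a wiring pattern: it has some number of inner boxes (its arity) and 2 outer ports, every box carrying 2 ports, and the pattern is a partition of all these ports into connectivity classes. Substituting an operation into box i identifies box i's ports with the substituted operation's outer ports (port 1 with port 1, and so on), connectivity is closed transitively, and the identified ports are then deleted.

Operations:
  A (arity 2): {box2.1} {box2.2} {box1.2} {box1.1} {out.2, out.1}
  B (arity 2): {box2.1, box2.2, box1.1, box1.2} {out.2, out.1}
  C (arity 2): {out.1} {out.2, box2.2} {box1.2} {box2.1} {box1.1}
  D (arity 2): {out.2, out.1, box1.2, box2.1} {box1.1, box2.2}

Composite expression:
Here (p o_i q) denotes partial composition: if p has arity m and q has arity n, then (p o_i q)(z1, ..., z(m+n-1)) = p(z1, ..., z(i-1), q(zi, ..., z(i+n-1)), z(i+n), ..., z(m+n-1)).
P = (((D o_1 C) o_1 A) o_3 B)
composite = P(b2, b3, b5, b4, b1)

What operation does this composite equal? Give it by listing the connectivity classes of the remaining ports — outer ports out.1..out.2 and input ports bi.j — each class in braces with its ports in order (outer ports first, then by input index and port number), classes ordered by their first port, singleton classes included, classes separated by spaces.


Substituting into D glues patterns; closure does the rest.
through A, on inputs (b2, b3): {out.1, out.2} {b2.1} {b2.2} {b3.1} {b3.2} (out.j = stage outer ports)
through B, on inputs (b5, b4): {out.1, out.2} {b4.1, b4.2, b5.1, b5.2} (out.j = stage outer ports)
through C, on inputs (b2, b3, b5, b4): {out.1} {out.2} {b2.1} {b2.2} {b3.1} {b3.2} {b4.1, b4.2, b5.1, b5.2} (out.j = stage outer ports)
through D, on inputs (b2, b3, b5, b4, b1): {out.1, out.2, b1.1} {b1.2} {b2.1} {b2.2} {b3.1} {b3.2} {b4.1, b4.2, b5.1, b5.2} (out.j = stage outer ports)

{out.1, out.2, b1.1} {b1.2} {b2.1} {b2.2} {b3.1} {b3.2} {b4.1, b4.2, b5.1, b5.2}


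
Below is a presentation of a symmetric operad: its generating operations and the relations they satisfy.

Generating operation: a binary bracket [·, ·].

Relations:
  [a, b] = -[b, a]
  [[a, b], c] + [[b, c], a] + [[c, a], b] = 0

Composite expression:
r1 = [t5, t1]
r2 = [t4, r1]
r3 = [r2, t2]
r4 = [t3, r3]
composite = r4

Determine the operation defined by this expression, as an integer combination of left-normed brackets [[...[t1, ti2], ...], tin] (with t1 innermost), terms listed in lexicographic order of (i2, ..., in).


-[[[[t1, t5], t4], t2], t3]


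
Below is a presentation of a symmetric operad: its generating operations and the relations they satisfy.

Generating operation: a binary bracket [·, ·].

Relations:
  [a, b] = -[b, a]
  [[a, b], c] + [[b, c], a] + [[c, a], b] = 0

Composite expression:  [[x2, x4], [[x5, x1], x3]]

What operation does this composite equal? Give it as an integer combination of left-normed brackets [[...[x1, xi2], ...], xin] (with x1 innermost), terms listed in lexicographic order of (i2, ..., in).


Left-normed coefficients sit on the x1-initial expansion words.
Composite bracket: [[x2, x4], [[x5, x1], x3]]
Expanding via [a, b] = ab - ba: 16 signed words (2^4 = 16).
Words beginning with x1 determine it all:
  x1x5x3x2x4 (sign +1) contributes +[[[[x1, x5], x3], x2], x4]
  x1x5x3x4x2 (sign -1) contributes -[[[[x1, x5], x3], x4], x2]

[[[[x1, x5], x3], x2], x4] - [[[[x1, x5], x3], x4], x2]


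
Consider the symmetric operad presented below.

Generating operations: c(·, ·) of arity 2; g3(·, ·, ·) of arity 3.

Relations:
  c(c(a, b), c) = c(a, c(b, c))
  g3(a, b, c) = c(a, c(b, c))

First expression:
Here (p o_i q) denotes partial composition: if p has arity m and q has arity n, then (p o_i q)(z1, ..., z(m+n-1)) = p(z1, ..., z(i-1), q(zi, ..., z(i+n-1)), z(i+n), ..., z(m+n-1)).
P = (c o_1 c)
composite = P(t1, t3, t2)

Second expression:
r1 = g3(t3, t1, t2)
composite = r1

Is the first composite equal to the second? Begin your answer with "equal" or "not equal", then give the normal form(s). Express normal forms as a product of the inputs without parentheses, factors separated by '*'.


not equal — first t1 * t3 * t2, second t3 * t1 * t2

Normal form of the first expression: t1 * t3 * t2
Normal form of the second expression: t3 * t1 * t2
No match — not equal.


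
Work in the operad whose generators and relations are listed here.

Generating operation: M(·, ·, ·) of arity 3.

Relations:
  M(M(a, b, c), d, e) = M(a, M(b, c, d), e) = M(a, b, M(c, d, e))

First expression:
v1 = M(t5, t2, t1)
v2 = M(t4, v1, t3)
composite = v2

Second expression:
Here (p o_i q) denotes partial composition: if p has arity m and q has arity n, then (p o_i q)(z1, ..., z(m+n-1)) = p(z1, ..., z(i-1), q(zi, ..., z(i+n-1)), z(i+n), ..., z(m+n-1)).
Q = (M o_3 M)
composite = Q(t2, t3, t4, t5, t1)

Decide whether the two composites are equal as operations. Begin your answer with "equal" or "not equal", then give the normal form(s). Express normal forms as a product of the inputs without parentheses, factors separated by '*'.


not equal; first: t4 * t5 * t2 * t1 * t3; second: t2 * t3 * t4 * t5 * t1

The first expression reduces to t4 * t5 * t2 * t1 * t3
The second expression reduces to t2 * t3 * t4 * t5 * t1
Different reductions; not equal.
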